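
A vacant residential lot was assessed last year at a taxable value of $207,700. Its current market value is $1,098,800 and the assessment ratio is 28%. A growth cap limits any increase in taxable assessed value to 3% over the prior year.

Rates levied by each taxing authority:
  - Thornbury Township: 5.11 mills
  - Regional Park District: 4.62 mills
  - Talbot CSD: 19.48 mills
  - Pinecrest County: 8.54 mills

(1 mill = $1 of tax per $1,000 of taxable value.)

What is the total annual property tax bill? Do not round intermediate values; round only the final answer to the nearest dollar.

Uncapped assessed value = $1,098,800 × 0.28 = $307,664
Cap limit = $207,700 × 1.03 = $213,931
Taxable assessed value = min($307,664, $213,931) = $213,931 (cap binds)
Thornbury Township: $213,931 × 0.00511 = $1,093.18741
Regional Park District: $213,931 × 0.00462 = $988.36122
Talbot CSD: $213,931 × 0.01948 = $4,167.37588
Pinecrest County: $213,931 × 0.00854 = $1,826.97074
Total = $8,075.89525

$8,076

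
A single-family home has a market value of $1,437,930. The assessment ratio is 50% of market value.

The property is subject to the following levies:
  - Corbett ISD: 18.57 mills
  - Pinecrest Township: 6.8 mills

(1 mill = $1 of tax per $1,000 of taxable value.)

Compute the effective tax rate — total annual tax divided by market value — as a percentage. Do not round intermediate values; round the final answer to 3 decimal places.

Assessed value = $1,437,930 × 0.5 = $718,965
Corbett ISD: $718,965 × 0.01857 = $13,351.18005
Pinecrest Township: $718,965 × 0.0068 = $4,888.962
Total tax = $18,240.14205
Effective rate = $18,240.14205 ÷ $1,437,930 = 1.269% of market value

1.269%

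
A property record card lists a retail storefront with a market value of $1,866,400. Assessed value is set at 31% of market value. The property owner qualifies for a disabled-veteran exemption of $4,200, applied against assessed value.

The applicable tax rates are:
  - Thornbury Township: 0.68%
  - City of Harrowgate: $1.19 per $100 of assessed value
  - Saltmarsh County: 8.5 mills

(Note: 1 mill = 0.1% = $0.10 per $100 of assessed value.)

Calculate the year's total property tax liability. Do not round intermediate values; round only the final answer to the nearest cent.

Assessed value = $1,866,400 × 0.31 = $578,584
Taxable value = $578,584 − $4,200 = $574,384
Thornbury Township: $574,384 × 0.0068 = $3,905.8112
City of Harrowgate: $574,384 × 0.0119 = $6,835.1696
Saltmarsh County: $574,384 × 0.0085 = $4,882.264
Total = $15,623.2448

$15,623.24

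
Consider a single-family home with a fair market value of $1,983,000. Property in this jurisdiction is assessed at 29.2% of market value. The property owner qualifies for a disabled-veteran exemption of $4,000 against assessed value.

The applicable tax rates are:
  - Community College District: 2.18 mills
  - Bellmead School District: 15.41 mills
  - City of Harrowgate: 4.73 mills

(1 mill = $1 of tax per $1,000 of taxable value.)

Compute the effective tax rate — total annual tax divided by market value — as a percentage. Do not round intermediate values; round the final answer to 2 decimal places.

0.65%

Assessed value = $1,983,000 × 0.292 = $579,036
Taxable value = $579,036 − $4,000 = $575,036
Community College District: $575,036 × 0.00218 = $1,253.57848
Bellmead School District: $575,036 × 0.01541 = $8,861.30476
City of Harrowgate: $575,036 × 0.00473 = $2,719.92028
Total tax = $12,834.80352
Effective rate = $12,834.80352 ÷ $1,983,000 = 0.65% of market value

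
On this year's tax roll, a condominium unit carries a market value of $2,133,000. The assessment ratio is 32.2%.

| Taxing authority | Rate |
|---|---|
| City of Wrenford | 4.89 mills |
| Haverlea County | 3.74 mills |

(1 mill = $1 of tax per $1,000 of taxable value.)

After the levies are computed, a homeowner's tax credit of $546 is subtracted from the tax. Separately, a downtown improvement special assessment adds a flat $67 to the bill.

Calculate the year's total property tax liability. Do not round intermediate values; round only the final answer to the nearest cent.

Assessed value = $2,133,000 × 0.322 = $686,826
City of Wrenford: $686,826 × 0.00489 = $3,358.57914
Haverlea County: $686,826 × 0.00374 = $2,568.72924
Levies subtotal = $5,927.30838
After credit = $5,927.30838 − $546 = $5,381.30838
Total = $5,381.30838 + $67 = $5,448.30838

$5,448.31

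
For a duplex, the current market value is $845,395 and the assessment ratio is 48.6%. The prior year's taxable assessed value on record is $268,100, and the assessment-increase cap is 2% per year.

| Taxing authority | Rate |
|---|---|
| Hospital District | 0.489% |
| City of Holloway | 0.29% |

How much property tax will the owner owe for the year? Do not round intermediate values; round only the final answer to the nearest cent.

Uncapped assessed value = $845,395 × 0.486 = $410,861.97
Cap limit = $268,100 × 1.02 = $273,462
Taxable assessed value = min($410,861.97, $273,462) = $273,462 (cap binds)
Hospital District: $273,462 × 0.00489 = $1,337.22918
City of Holloway: $273,462 × 0.0029 = $793.0398
Total = $2,130.26898

$2,130.27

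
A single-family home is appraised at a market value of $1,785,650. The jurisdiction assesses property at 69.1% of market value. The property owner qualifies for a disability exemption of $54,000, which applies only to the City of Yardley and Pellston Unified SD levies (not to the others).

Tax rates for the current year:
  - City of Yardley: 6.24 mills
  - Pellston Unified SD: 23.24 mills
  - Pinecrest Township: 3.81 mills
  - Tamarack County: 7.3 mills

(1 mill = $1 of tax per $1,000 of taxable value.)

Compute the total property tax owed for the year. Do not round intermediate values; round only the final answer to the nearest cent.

Assessed value = $1,785,650 × 0.691 = $1,233,884.15
City of Yardley: ($1,233,884.15 − $54,000) × 0.00624 = $1,179,884.15 × 0.00624 = $7,362.477096
Pellston Unified SD: ($1,233,884.15 − $54,000) × 0.02324 = $1,179,884.15 × 0.02324 = $27,420.507646
Pinecrest Township: $1,233,884.15 × 0.00381 = $4,701.0986115
Tamarack County: $1,233,884.15 × 0.0073 = $9,007.354295
Total = $48,491.4376485

$48,491.44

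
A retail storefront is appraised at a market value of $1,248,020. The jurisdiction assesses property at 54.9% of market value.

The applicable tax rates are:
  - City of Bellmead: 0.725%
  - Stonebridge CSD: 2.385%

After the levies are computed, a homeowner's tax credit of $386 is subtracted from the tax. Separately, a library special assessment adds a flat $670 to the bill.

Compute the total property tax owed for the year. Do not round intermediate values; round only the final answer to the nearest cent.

Assessed value = $1,248,020 × 0.549 = $685,162.98
City of Bellmead: $685,162.98 × 0.00725 = $4,967.431605
Stonebridge CSD: $685,162.98 × 0.02385 = $16,341.137073
Levies subtotal = $21,308.568678
After credit = $21,308.568678 − $386 = $20,922.568678
Total = $20,922.568678 + $670 = $21,592.568678

$21,592.57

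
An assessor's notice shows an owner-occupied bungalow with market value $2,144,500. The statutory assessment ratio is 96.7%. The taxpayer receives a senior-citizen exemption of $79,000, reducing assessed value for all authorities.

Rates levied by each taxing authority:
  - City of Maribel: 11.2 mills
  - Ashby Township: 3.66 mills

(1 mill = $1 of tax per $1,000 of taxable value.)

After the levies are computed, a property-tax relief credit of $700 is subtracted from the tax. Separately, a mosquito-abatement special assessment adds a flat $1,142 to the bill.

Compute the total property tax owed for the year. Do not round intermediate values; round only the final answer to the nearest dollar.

$30,084

Assessed value = $2,144,500 × 0.967 = $2,073,731.5
Taxable value = $2,073,731.5 − $79,000 = $1,994,731.5
City of Maribel: $1,994,731.5 × 0.0112 = $22,340.9928
Ashby Township: $1,994,731.5 × 0.00366 = $7,300.71729
Levies subtotal = $29,641.71009
After credit = $29,641.71009 − $700 = $28,941.71009
Total = $28,941.71009 + $1,142 = $30,083.71009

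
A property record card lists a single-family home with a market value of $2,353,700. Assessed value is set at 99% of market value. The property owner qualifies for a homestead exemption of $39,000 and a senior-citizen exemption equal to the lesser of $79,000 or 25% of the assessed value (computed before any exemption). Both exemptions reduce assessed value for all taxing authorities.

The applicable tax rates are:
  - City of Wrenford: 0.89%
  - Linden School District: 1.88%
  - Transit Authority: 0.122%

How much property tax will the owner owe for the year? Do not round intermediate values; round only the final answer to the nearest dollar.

$63,976

Assessed value = $2,353,700 × 0.99 = $2,330,163
Senior-citizen exemption = min($79,000, 25% × $2,330,163) = min($79,000, $582,540.75) = $79,000 (dollar cap binds)
Taxable value = $2,330,163 − $39,000 − $79,000 = $2,212,163
City of Wrenford: $2,212,163 × 0.0089 = $19,688.2507
Linden School District: $2,212,163 × 0.0188 = $41,588.6644
Transit Authority: $2,212,163 × 0.00122 = $2,698.83886
Total = $63,975.75396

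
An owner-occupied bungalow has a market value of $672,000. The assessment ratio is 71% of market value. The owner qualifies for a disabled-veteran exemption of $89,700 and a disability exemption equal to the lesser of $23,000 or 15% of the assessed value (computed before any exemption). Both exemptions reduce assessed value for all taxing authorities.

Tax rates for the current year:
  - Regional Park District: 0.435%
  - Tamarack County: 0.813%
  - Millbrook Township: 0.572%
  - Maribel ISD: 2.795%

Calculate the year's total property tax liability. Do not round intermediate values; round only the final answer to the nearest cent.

$16,817.98

Assessed value = $672,000 × 0.71 = $477,120
Disability exemption = min($23,000, 15% × $477,120) = min($23,000, $71,568) = $23,000 (dollar cap binds)
Taxable value = $477,120 − $89,700 − $23,000 = $364,420
Regional Park District: $364,420 × 0.00435 = $1,585.227
Tamarack County: $364,420 × 0.00813 = $2,962.7346
Millbrook Township: $364,420 × 0.00572 = $2,084.4824
Maribel ISD: $364,420 × 0.02795 = $10,185.539
Total = $16,817.983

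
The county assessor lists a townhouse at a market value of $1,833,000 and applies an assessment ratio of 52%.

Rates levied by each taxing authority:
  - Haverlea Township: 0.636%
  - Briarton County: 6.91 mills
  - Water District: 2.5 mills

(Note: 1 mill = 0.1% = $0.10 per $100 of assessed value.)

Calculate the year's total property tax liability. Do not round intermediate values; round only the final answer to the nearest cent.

Assessed value = $1,833,000 × 0.52 = $953,160
Haverlea Township: $953,160 × 0.00636 = $6,062.0976
Briarton County: $953,160 × 0.00691 = $6,586.3356
Water District: $953,160 × 0.0025 = $2,382.9
Total = $15,031.3332

$15,031.33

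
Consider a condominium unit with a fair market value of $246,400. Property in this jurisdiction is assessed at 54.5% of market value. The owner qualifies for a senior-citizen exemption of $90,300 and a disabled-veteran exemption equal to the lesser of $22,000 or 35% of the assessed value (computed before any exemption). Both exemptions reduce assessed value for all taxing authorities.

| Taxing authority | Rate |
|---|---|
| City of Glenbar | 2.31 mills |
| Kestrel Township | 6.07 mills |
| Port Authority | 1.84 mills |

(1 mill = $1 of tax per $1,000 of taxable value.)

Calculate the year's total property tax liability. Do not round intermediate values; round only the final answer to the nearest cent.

Assessed value = $246,400 × 0.545 = $134,288
Disabled-veteran exemption = min($22,000, 35% × $134,288) = min($22,000, $47,000.8) = $22,000 (dollar cap binds)
Taxable value = $134,288 − $90,300 − $22,000 = $21,988
City of Glenbar: $21,988 × 0.00231 = $50.79228
Kestrel Township: $21,988 × 0.00607 = $133.46716
Port Authority: $21,988 × 0.00184 = $40.45792
Total = $224.71736

$224.72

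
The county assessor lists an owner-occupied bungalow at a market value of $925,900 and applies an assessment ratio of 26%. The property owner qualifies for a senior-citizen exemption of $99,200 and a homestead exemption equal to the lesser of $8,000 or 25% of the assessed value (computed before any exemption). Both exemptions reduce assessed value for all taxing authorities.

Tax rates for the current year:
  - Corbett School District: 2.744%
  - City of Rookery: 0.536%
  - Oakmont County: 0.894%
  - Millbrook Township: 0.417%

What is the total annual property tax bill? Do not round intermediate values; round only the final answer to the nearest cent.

Assessed value = $925,900 × 0.26 = $240,734
Homestead exemption = min($8,000, 25% × $240,734) = min($8,000, $60,183.5) = $8,000 (dollar cap binds)
Taxable value = $240,734 − $99,200 − $8,000 = $133,534
Corbett School District: $133,534 × 0.02744 = $3,664.17296
City of Rookery: $133,534 × 0.00536 = $715.74224
Oakmont County: $133,534 × 0.00894 = $1,193.79396
Millbrook Township: $133,534 × 0.00417 = $556.83678
Total = $6,130.54594

$6,130.55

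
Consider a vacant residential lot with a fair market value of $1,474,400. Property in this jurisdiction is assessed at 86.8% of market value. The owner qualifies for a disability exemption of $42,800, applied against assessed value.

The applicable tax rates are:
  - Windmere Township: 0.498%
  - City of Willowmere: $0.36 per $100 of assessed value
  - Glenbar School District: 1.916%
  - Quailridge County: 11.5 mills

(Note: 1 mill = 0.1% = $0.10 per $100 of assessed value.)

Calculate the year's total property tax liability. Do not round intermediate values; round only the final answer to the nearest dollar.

$48,539

Assessed value = $1,474,400 × 0.868 = $1,279,779.2
Taxable value = $1,279,779.2 − $42,800 = $1,236,979.2
Windmere Township: $1,236,979.2 × 0.00498 = $6,160.156416
City of Willowmere: $1,236,979.2 × 0.0036 = $4,453.12512
Glenbar School District: $1,236,979.2 × 0.01916 = $23,700.521472
Quailridge County: $1,236,979.2 × 0.0115 = $14,225.2608
Total = $48,539.063808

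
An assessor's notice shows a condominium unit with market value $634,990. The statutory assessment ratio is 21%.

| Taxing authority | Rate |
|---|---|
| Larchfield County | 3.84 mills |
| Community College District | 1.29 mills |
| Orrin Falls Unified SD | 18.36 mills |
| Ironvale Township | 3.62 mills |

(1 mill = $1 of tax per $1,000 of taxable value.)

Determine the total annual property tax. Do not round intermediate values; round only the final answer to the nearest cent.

Assessed value = $634,990 × 0.21 = $133,347.9
Larchfield County: $133,347.9 × 0.00384 = $512.055936
Community College District: $133,347.9 × 0.00129 = $172.018791
Orrin Falls Unified SD: $133,347.9 × 0.01836 = $2,448.267444
Ironvale Township: $133,347.9 × 0.00362 = $482.719398
Total = $512.055936 + $172.018791 + $2,448.267444 + $482.719398 = $3,615.061569

$3,615.06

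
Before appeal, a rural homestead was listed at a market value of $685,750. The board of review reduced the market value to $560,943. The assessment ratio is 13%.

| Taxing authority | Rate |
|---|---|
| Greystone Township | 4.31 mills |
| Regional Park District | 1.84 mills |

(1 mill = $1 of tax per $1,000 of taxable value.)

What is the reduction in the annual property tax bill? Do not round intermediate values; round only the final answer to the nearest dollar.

Old assessed value = $685,750 × 0.13 = $89,147.5
New assessed value = $560,943 × 0.13 = $72,922.59
Combined rate = 0.00431 + 0.00184 = 0.00615
Old tax = $89,147.5 × 0.00615 = $548.257125
New tax = $72,922.59 × 0.00615 = $448.4739285
Reduction = $548.257125 − $448.4739285 = $99.7831965

$100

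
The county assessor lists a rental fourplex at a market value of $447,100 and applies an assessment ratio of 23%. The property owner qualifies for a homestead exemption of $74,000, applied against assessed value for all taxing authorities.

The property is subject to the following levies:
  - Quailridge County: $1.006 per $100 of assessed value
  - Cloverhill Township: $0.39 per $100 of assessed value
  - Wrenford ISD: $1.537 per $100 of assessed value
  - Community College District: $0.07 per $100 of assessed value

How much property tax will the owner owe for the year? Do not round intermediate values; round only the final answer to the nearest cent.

Assessed value = $447,100 × 0.23 = $102,833
Taxable value = $102,833 − $74,000 = $28,833
Quailridge County: $28,833 × 0.01006 = $290.05998
Cloverhill Township: $28,833 × 0.0039 = $112.4487
Wrenford ISD: $28,833 × 0.01537 = $443.16321
Community College District: $28,833 × 0.0007 = $20.1831
Total = $290.05998 + $112.4487 + $443.16321 + $20.1831 = $865.85499

$865.85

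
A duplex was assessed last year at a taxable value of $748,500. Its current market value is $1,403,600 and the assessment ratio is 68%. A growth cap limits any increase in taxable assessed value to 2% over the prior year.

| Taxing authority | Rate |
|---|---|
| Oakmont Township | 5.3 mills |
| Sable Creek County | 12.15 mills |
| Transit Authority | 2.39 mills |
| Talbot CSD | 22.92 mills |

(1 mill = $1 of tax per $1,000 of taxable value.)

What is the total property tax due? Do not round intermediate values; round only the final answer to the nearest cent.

$32,645.98

Uncapped assessed value = $1,403,600 × 0.68 = $954,448
Cap limit = $748,500 × 1.02 = $763,470
Taxable assessed value = min($954,448, $763,470) = $763,470 (cap binds)
Oakmont Township: $763,470 × 0.0053 = $4,046.391
Sable Creek County: $763,470 × 0.01215 = $9,276.1605
Transit Authority: $763,470 × 0.00239 = $1,824.6933
Talbot CSD: $763,470 × 0.02292 = $17,498.7324
Total = $32,645.9772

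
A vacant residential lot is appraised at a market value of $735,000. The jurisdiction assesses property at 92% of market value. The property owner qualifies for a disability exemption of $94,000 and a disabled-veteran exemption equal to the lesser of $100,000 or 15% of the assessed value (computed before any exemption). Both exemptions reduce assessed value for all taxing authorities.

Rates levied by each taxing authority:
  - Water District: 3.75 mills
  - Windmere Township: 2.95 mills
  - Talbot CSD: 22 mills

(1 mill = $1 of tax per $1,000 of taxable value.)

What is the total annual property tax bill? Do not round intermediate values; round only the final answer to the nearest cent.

$13,839.14

Assessed value = $735,000 × 0.92 = $676,200
Disabled-veteran exemption = min($100,000, 15% × $676,200) = min($100,000, $101,430) = $100,000 (dollar cap binds)
Taxable value = $676,200 − $94,000 − $100,000 = $482,200
Water District: $482,200 × 0.00375 = $1,808.25
Windmere Township: $482,200 × 0.00295 = $1,422.49
Talbot CSD: $482,200 × 0.022 = $10,608.4
Total = $13,839.14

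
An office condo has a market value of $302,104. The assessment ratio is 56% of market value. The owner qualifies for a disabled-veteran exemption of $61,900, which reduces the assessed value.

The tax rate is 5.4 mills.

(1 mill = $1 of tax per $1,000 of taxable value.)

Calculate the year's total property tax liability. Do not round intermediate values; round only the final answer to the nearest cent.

Assessed value = $302,104 × 0.56 = $169,178.24
Taxable value = $169,178.24 − $61,900 = $107,278.24
Tax = $107,278.24 × 0.0054 = $579.302496

$579.30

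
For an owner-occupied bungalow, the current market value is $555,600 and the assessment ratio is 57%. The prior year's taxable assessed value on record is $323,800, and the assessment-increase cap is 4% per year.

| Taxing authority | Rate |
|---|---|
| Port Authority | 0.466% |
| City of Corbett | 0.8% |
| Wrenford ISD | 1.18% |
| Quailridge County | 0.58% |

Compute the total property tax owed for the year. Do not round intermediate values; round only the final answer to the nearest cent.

$9,583.10

Uncapped assessed value = $555,600 × 0.57 = $316,692
Cap limit = $323,800 × 1.04 = $336,752
Taxable assessed value = min($316,692, $336,752) = $316,692 (cap does not bind)
Port Authority: $316,692 × 0.00466 = $1,475.78472
City of Corbett: $316,692 × 0.008 = $2,533.536
Wrenford ISD: $316,692 × 0.0118 = $3,736.9656
Quailridge County: $316,692 × 0.0058 = $1,836.8136
Total = $9,583.09992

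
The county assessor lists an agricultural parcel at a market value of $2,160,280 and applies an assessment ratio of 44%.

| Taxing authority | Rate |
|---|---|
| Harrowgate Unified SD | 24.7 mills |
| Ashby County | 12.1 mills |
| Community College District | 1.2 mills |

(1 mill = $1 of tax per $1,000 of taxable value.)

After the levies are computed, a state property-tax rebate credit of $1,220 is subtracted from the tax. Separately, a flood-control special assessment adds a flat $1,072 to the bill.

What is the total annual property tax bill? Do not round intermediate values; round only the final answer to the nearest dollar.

$35,972

Assessed value = $2,160,280 × 0.44 = $950,523.2
Harrowgate Unified SD: $950,523.2 × 0.0247 = $23,477.92304
Ashby County: $950,523.2 × 0.0121 = $11,501.33072
Community College District: $950,523.2 × 0.0012 = $1,140.62784
Levies subtotal = $36,119.8816
After credit = $36,119.8816 − $1,220 = $34,899.8816
Total = $34,899.8816 + $1,072 = $35,971.8816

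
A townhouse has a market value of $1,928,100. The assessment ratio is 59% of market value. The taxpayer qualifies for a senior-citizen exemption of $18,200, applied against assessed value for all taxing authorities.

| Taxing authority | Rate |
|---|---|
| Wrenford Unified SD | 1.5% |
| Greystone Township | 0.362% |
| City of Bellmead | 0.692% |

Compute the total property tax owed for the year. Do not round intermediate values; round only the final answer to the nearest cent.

$28,588.94

Assessed value = $1,928,100 × 0.59 = $1,137,579
Taxable value = $1,137,579 − $18,200 = $1,119,379
Wrenford Unified SD: $1,119,379 × 0.015 = $16,790.685
Greystone Township: $1,119,379 × 0.00362 = $4,052.15198
City of Bellmead: $1,119,379 × 0.00692 = $7,746.10268
Total = $16,790.685 + $4,052.15198 + $7,746.10268 = $28,588.93966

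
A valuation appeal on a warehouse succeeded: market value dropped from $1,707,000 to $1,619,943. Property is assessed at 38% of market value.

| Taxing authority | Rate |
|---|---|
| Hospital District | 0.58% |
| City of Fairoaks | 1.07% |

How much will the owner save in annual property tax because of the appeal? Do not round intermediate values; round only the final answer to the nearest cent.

$545.85

Old assessed value = $1,707,000 × 0.38 = $648,660
New assessed value = $1,619,943 × 0.38 = $615,578.34
Combined rate = 0.0058 + 0.0107 = 0.0165
Old tax = $648,660 × 0.0165 = $10,702.89
New tax = $615,578.34 × 0.0165 = $10,157.04261
Reduction = $10,702.89 − $10,157.04261 = $545.84739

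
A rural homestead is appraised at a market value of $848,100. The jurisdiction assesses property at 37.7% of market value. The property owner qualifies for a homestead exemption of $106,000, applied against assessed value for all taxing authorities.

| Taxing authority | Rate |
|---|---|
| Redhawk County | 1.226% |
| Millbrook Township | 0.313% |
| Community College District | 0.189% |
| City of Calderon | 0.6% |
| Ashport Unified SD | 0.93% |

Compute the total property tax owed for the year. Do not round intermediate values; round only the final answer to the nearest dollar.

Assessed value = $848,100 × 0.377 = $319,733.7
Taxable value = $319,733.7 − $106,000 = $213,733.7
Redhawk County: $213,733.7 × 0.01226 = $2,620.375162
Millbrook Township: $213,733.7 × 0.00313 = $668.986481
Community College District: $213,733.7 × 0.00189 = $403.956693
City of Calderon: $213,733.7 × 0.006 = $1,282.4022
Ashport Unified SD: $213,733.7 × 0.0093 = $1,987.72341
Total = $2,620.375162 + $668.986481 + $403.956693 + $1,282.4022 + $1,987.72341 = $6,963.443946

$6,963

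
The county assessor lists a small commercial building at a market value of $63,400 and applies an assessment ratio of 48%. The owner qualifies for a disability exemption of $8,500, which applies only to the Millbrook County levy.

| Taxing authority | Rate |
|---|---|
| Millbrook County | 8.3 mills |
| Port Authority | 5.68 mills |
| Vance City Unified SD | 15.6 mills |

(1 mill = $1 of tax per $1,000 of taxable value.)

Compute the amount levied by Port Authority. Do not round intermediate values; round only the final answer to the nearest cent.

Assessed value = $63,400 × 0.48 = $30,432
Port Authority taxable value = $30,432 (exemption does not apply)
Port Authority levy = $30,432 × 0.00568 = $172.85376

$172.85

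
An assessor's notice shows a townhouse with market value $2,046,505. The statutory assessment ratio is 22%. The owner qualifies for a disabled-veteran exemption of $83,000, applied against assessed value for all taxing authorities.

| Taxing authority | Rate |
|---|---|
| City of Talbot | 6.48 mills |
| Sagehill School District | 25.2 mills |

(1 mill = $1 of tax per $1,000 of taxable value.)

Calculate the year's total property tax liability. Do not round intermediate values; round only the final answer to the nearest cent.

$11,633.88

Assessed value = $2,046,505 × 0.22 = $450,231.1
Taxable value = $450,231.1 − $83,000 = $367,231.1
City of Talbot: $367,231.1 × 0.00648 = $2,379.657528
Sagehill School District: $367,231.1 × 0.0252 = $9,254.22372
Total = $2,379.657528 + $9,254.22372 = $11,633.881248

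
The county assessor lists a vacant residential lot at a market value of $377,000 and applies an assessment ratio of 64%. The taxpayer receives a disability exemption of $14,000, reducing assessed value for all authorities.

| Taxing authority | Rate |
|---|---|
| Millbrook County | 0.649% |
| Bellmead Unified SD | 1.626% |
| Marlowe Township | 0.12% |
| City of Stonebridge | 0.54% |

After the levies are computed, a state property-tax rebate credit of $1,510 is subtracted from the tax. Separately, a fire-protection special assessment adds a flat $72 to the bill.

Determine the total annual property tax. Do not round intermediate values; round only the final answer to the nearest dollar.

Assessed value = $377,000 × 0.64 = $241,280
Taxable value = $241,280 − $14,000 = $227,280
Millbrook County: $227,280 × 0.00649 = $1,475.0472
Bellmead Unified SD: $227,280 × 0.01626 = $3,695.5728
Marlowe Township: $227,280 × 0.0012 = $272.736
City of Stonebridge: $227,280 × 0.0054 = $1,227.312
Levies subtotal = $6,670.668
After credit = $6,670.668 − $1,510 = $5,160.668
Total = $5,160.668 + $72 = $5,232.668

$5,233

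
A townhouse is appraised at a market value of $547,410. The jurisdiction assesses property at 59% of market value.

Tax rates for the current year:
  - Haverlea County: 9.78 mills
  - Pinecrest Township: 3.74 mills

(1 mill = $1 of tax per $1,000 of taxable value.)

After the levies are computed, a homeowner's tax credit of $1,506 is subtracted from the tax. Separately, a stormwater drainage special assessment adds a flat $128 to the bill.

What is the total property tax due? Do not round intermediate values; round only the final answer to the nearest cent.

$2,988.58

Assessed value = $547,410 × 0.59 = $322,971.9
Haverlea County: $322,971.9 × 0.00978 = $3,158.665182
Pinecrest Township: $322,971.9 × 0.00374 = $1,207.914906
Levies subtotal = $4,366.580088
After credit = $4,366.580088 − $1,506 = $2,860.580088
Total = $2,860.580088 + $128 = $2,988.580088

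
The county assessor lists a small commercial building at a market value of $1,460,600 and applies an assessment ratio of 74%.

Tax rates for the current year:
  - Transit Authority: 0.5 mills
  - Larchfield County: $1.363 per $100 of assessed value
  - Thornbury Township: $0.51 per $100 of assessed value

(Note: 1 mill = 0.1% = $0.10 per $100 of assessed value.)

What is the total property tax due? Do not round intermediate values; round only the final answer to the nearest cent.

Assessed value = $1,460,600 × 0.74 = $1,080,844
Transit Authority: $1,080,844 × 0.0005 = $540.422
Larchfield County: $1,080,844 × 0.01363 = $14,731.90372
Thornbury Township: $1,080,844 × 0.0051 = $5,512.3044
Total = $20,784.63012

$20,784.63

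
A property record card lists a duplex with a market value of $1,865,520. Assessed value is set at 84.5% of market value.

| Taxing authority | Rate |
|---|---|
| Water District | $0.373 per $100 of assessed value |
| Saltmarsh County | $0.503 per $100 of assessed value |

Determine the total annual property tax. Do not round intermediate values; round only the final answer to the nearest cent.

$13,808.95

Assessed value = $1,865,520 × 0.845 = $1,576,364.4
Water District: $1,576,364.4 × 0.00373 = $5,879.839212
Saltmarsh County: $1,576,364.4 × 0.00503 = $7,929.112932
Total = $5,879.839212 + $7,929.112932 = $13,808.952144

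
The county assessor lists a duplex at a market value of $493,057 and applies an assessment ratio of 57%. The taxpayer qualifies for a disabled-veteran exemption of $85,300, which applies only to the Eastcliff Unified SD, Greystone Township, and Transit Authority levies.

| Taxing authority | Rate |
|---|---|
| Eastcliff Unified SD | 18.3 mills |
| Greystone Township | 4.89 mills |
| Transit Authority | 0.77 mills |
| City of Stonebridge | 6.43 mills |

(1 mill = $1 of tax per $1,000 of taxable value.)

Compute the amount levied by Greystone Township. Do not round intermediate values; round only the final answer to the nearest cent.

Assessed value = $493,057 × 0.57 = $281,042.49
Greystone Township taxable value = $281,042.49 − $85,300 = $195,742.49
Greystone Township levy = $195,742.49 × 0.00489 = $957.1807761

$957.18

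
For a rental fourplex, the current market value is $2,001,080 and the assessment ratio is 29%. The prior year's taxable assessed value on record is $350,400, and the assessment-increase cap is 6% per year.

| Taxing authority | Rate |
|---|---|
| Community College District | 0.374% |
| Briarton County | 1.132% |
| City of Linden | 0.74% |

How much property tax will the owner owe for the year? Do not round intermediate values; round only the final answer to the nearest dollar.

$8,342

Uncapped assessed value = $2,001,080 × 0.29 = $580,313.2
Cap limit = $350,400 × 1.06 = $371,424
Taxable assessed value = min($580,313.2, $371,424) = $371,424 (cap binds)
Community College District: $371,424 × 0.00374 = $1,389.12576
Briarton County: $371,424 × 0.01132 = $4,204.51968
City of Linden: $371,424 × 0.0074 = $2,748.5376
Total = $8,342.18304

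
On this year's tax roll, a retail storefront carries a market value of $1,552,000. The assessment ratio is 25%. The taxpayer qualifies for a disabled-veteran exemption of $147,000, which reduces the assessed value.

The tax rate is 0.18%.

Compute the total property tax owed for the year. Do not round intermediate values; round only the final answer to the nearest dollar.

Assessed value = $1,552,000 × 0.25 = $388,000
Taxable value = $388,000 − $147,000 = $241,000
Tax = $241,000 × 0.0018 = $433.8

$434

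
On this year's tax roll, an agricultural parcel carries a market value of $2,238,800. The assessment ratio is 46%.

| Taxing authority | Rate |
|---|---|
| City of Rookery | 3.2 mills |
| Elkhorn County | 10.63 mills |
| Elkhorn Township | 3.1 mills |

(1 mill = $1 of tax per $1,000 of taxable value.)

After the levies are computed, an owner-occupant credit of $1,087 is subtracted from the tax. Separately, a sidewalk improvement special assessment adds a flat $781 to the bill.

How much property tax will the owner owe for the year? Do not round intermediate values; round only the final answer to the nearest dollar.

Assessed value = $2,238,800 × 0.46 = $1,029,848
City of Rookery: $1,029,848 × 0.0032 = $3,295.5136
Elkhorn County: $1,029,848 × 0.01063 = $10,947.28424
Elkhorn Township: $1,029,848 × 0.0031 = $3,192.5288
Levies subtotal = $17,435.32664
After credit = $17,435.32664 − $1,087 = $16,348.32664
Total = $16,348.32664 + $781 = $17,129.32664

$17,129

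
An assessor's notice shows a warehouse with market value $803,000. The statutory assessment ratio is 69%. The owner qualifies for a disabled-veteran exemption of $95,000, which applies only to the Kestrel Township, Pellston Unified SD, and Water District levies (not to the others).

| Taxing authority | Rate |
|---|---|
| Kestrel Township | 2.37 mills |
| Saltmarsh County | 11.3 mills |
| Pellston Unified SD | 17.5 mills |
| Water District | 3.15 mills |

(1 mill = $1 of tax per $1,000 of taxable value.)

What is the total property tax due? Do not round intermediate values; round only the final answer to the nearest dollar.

$16,829

Assessed value = $803,000 × 0.69 = $554,070
Kestrel Township: ($554,070 − $95,000) × 0.00237 = $459,070 × 0.00237 = $1,087.9959
Saltmarsh County: $554,070 × 0.0113 = $6,260.991
Pellston Unified SD: ($554,070 − $95,000) × 0.0175 = $459,070 × 0.0175 = $8,033.725
Water District: ($554,070 − $95,000) × 0.00315 = $459,070 × 0.00315 = $1,446.0705
Total = $16,828.7824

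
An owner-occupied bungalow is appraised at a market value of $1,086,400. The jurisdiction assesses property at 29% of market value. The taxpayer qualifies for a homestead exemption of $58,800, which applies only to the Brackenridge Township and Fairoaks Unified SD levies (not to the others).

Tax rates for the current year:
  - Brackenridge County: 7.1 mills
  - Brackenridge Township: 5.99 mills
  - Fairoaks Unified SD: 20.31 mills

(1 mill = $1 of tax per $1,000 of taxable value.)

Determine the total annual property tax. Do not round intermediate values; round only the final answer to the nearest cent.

$8,976.43

Assessed value = $1,086,400 × 0.29 = $315,056
Brackenridge County: $315,056 × 0.0071 = $2,236.8976
Brackenridge Township: ($315,056 − $58,800) × 0.00599 = $256,256 × 0.00599 = $1,534.97344
Fairoaks Unified SD: ($315,056 − $58,800) × 0.02031 = $256,256 × 0.02031 = $5,204.55936
Total = $8,976.4304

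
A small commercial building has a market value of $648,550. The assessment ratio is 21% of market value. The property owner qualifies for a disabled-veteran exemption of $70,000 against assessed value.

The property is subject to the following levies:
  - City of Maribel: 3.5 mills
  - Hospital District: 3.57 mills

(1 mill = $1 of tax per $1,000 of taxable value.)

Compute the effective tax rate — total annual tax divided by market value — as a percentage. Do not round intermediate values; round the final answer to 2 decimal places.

0.07%

Assessed value = $648,550 × 0.21 = $136,195.5
Taxable value = $136,195.5 − $70,000 = $66,195.5
City of Maribel: $66,195.5 × 0.0035 = $231.68425
Hospital District: $66,195.5 × 0.00357 = $236.317935
Total tax = $468.002185
Effective rate = $468.002185 ÷ $648,550 = 0.07% of market value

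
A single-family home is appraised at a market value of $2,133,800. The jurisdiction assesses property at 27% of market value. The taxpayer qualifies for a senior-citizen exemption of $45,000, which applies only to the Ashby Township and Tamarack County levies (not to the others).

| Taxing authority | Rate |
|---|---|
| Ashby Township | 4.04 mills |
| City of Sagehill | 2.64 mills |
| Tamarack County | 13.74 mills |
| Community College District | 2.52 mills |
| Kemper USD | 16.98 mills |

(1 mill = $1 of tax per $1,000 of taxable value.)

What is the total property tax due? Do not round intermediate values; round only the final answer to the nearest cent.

$22,198.85

Assessed value = $2,133,800 × 0.27 = $576,126
Ashby Township: ($576,126 − $45,000) × 0.00404 = $531,126 × 0.00404 = $2,145.74904
City of Sagehill: $576,126 × 0.00264 = $1,520.97264
Tamarack County: ($576,126 − $45,000) × 0.01374 = $531,126 × 0.01374 = $7,297.67124
Community College District: $576,126 × 0.00252 = $1,451.83752
Kemper USD: $576,126 × 0.01698 = $9,782.61948
Total = $22,198.84992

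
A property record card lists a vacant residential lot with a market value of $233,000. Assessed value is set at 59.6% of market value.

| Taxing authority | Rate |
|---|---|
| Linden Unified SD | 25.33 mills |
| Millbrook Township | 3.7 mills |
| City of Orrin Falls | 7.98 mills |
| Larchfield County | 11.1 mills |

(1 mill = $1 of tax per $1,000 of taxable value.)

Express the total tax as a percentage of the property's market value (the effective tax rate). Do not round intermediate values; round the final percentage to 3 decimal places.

Assessed value = $233,000 × 0.596 = $138,868
Linden Unified SD: $138,868 × 0.02533 = $3,517.52644
Millbrook Township: $138,868 × 0.0037 = $513.8116
City of Orrin Falls: $138,868 × 0.00798 = $1,108.16664
Larchfield County: $138,868 × 0.0111 = $1,541.4348
Total tax = $6,680.93948
Effective rate = $6,680.93948 ÷ $233,000 = 2.867% of market value

2.867%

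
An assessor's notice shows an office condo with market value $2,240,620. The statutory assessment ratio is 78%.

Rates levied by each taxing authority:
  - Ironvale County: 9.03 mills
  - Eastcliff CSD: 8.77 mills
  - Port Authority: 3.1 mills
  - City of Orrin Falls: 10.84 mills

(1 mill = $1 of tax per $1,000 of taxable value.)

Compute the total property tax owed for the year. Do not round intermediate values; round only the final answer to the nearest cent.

Assessed value = $2,240,620 × 0.78 = $1,747,683.6
Ironvale County: $1,747,683.6 × 0.00903 = $15,781.582908
Eastcliff CSD: $1,747,683.6 × 0.00877 = $15,327.185172
Port Authority: $1,747,683.6 × 0.0031 = $5,417.81916
City of Orrin Falls: $1,747,683.6 × 0.01084 = $18,944.890224
Total = $15,781.582908 + $15,327.185172 + $5,417.81916 + $18,944.890224 = $55,471.477464

$55,471.48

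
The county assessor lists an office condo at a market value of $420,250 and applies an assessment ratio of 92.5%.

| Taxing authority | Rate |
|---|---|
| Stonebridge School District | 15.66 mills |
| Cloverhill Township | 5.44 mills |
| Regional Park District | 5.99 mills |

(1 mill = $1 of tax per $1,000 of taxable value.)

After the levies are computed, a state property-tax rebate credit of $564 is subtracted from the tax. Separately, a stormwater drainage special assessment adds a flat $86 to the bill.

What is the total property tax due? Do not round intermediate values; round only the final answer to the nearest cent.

Assessed value = $420,250 × 0.925 = $388,731.25
Stonebridge School District: $388,731.25 × 0.01566 = $6,087.531375
Cloverhill Township: $388,731.25 × 0.00544 = $2,114.698
Regional Park District: $388,731.25 × 0.00599 = $2,328.5001875
Levies subtotal = $10,530.7295625
After credit = $10,530.7295625 − $564 = $9,966.7295625
Total = $9,966.7295625 + $86 = $10,052.7295625

$10,052.73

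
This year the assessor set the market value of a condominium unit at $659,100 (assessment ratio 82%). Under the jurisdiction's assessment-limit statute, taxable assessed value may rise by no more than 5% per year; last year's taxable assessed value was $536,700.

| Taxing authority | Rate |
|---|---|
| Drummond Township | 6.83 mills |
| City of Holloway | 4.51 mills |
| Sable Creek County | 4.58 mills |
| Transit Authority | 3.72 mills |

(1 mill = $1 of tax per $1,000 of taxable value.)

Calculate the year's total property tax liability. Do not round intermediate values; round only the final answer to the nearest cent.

Uncapped assessed value = $659,100 × 0.82 = $540,462
Cap limit = $536,700 × 1.05 = $563,535
Taxable assessed value = min($540,462, $563,535) = $540,462 (cap does not bind)
Drummond Township: $540,462 × 0.00683 = $3,691.35546
City of Holloway: $540,462 × 0.00451 = $2,437.48362
Sable Creek County: $540,462 × 0.00458 = $2,475.31596
Transit Authority: $540,462 × 0.00372 = $2,010.51864
Total = $10,614.67368

$10,614.67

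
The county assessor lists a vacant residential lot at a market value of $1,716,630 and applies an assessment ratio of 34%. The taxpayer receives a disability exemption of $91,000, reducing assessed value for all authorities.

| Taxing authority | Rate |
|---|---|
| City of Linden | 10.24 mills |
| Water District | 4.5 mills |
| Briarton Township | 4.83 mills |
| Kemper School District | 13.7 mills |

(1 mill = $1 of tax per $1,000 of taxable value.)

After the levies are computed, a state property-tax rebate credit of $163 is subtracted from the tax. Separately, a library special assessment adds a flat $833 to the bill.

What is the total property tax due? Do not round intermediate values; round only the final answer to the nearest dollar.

$17,061

Assessed value = $1,716,630 × 0.34 = $583,654.2
Taxable value = $583,654.2 − $91,000 = $492,654.2
City of Linden: $492,654.2 × 0.01024 = $5,044.779008
Water District: $492,654.2 × 0.0045 = $2,216.9439
Briarton Township: $492,654.2 × 0.00483 = $2,379.519786
Kemper School District: $492,654.2 × 0.0137 = $6,749.36254
Levies subtotal = $16,390.605234
After credit = $16,390.605234 − $163 = $16,227.605234
Total = $16,227.605234 + $833 = $17,060.605234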